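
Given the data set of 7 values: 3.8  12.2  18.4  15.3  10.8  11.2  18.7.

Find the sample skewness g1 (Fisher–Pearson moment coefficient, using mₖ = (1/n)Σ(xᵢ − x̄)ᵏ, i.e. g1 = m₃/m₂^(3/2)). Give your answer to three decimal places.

-0.521

x̄ = (3.8 + 12.2 + 18.4 + 15.3 + 10.8 + 11.2 + 18.7) / 7 = 12.9143
deviations (xᵢ − x̄): -9.1143, -0.7143, 5.4857, 2.3857, -2.1143, -1.7143, 5.7857
Σ(xᵢ − x̄)² = 160.2486 ⇒ m₂ = 160.2486/7 = 22.89265
Σ(xᵢ − x̄)³ = -399.6448 ⇒ m₃ = -399.6448/7 = -57.09212
m₂^(3/2) = 22.89265^(1.5) = 109.53280
g1 = m₃ / m₂^(3/2) = -57.09212 / 109.53280 ≈ -0.521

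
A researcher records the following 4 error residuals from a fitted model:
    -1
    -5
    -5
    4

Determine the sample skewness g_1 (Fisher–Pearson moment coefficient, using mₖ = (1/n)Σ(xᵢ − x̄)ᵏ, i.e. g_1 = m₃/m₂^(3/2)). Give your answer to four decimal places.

0.6017

x̄ = (-1 - 5 - 5 + 4) / 4 = -1.7500
deviations (xᵢ − x̄): 0.7500, -3.2500, -3.2500, 5.7500
Σ(xᵢ − x̄)² = 54.7500 ⇒ m₂ = 54.7500/4 = 13.68750
Σ(xᵢ − x̄)³ = 121.8750 ⇒ m₃ = 121.8750/4 = 30.46875
m₂^(3/2) = 13.68750^(1.5) = 50.63913
g_1 = m₃ / m₂^(3/2) = 30.46875 / 50.63913 ≈ 0.6017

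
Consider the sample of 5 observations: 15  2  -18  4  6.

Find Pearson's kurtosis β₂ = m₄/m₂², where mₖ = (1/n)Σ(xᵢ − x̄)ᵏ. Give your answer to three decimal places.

x̄ = 1.8000
Σ(xᵢ − x̄)² = 588.8000 ⇒ m₂ = 117.76000
Σ(xᵢ − x̄)⁴ = 184389.5360 ⇒ m₄ = 36877.90720
m₂² = 13867.41760
β₂ = m₄/m₂² = 36877.90720 / 13867.41760 ≈ 2.659

2.659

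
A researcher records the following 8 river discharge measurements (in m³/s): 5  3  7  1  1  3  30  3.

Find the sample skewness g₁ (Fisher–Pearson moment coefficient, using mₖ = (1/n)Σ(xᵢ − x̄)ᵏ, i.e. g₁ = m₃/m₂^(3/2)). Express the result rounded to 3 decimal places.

x̄ = (5 + 3 + 7 + 1 + 1 + 3 + 30 + 3) / 8 = 6.6250
deviations (xᵢ − x̄): -1.6250, -3.6250, 0.3750, -5.6250, -5.6250, -3.6250, 23.3750, -3.6250
Σ(xᵢ − x̄)² = 651.8750 ⇒ m₂ = 651.8750/8 = 81.48438
Σ(xᵢ − x̄)³ = 12268.7813 ⇒ m₃ = 12268.7813/8 = 1533.59766
m₂^(3/2) = 81.48438^(1.5) = 735.54883
g₁ = m₃ / m₂^(3/2) = 1533.59766 / 735.54883 ≈ 2.085

2.085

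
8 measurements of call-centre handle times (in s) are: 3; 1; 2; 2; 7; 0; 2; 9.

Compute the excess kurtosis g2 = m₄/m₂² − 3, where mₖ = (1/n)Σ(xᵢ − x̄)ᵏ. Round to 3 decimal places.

x̄ = 3.2500
Σ(xᵢ − x̄)² = 67.5000 ⇒ m₂ = 8.43750
Σ(xᵢ − x̄)⁴ = 1435.4063 ⇒ m₄ = 179.42578
m₂² = 71.19141
g2 = m₄/m₂² − 3 = 2.52033 − 3 ≈ -0.480

-0.480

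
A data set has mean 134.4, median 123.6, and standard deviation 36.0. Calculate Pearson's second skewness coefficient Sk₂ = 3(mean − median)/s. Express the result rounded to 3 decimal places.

0.900

Sk₂ = 3(134.4 − 123.6) / 36.0 = 3 × 10.8000 / 36.0
    = 32.4000 / 36.0 ≈ 0.900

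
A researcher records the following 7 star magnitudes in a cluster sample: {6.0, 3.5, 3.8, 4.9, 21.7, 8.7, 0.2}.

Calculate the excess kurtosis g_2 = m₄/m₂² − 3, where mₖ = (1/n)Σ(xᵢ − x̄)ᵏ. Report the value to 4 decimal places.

1.0278

x̄ = 6.9714
Σ(xᵢ − x̄)² = 293.1143 ⇒ m₂ = 41.87347
Σ(xᵢ − x̄)⁴ = 49436.0217 ⇒ m₄ = 7062.28881
m₂² = 1753.38744
g_2 = m₄/m₂² − 3 = 4.02780 − 3 ≈ 1.0278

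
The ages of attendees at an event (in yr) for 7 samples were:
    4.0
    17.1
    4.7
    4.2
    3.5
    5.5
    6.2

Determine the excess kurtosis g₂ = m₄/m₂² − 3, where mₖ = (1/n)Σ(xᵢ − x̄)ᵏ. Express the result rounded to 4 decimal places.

1.8254

x̄ = 6.4571
Σ(xᵢ − x̄)² = 137.2171 ⇒ m₂ = 19.60245
Σ(xᵢ − x̄)⁴ = 12979.4396 ⇒ m₄ = 1854.20566
m₂² = 384.25601
g₂ = m₄/m₂² − 3 = 4.82544 − 3 ≈ 1.8254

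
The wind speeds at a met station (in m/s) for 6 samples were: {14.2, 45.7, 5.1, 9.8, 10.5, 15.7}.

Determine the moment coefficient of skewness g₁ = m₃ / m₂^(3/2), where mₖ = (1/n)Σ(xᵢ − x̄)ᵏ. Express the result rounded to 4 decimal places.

x̄ = (14.2 + 45.7 + 5.1 + 9.8 + 10.5 + 15.7) / 6 = 16.8333
deviations (xᵢ − x̄): -2.6333, 28.8667, -11.7333, -7.0333, -6.3333, -1.1333
Σ(xᵢ − x̄)² = 1068.7533 ⇒ m₂ = 1068.7533/6 = 178.12556
Σ(xᵢ − x̄)³ = 21817.1264 ⇒ m₃ = 21817.1264/6 = 3636.18774
m₂^(3/2) = 178.12556^(1.5) = 2377.32933
g₁ = m₃ / m₂^(3/2) = 3636.18774 / 2377.32933 ≈ 1.5295

1.5295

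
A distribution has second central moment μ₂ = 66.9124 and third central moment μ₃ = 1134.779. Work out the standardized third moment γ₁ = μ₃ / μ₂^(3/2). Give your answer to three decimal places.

σ = √μ₂ = √66.9124 = 8.18000
σ³ = μ₂^(3/2) = 547.34343
γ₁ = μ₃/σ³ = 1134.779 / 547.34343 ≈ 2.073

2.073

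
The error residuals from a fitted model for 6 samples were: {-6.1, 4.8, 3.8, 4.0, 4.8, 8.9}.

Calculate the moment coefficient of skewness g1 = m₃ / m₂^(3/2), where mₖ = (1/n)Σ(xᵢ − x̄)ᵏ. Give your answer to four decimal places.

-1.1801

x̄ = (-6.1 + 4.8 + 3.8 + 4.0 + 4.8 + 8.9) / 6 = 3.3667
deviations (xᵢ − x̄): -9.4667, 1.4333, 0.4333, 0.6333, 1.4333, 5.5333
Σ(xᵢ − x̄)² = 124.9333 ⇒ m₂ = 124.9333/6 = 20.82222
Σ(xᵢ − x̄)³ = -672.7384 ⇒ m₃ = -672.7384/6 = -112.12307
m₂^(3/2) = 20.82222^(1.5) = 95.01466
g1 = m₃ / m₂^(3/2) = -112.12307 / 95.01466 ≈ -1.1801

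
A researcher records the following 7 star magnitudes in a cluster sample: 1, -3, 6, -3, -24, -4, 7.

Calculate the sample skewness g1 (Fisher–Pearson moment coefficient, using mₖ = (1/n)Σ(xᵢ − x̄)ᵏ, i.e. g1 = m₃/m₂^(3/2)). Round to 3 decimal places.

-1.269

x̄ = (1 - 3 + 6 - 3 - 24 - 4 + 7) / 7 = -2.8571
deviations (xᵢ − x̄): 3.8571, -0.1429, 8.8571, -0.1429, -21.1429, -1.1429, 9.8571
Σ(xᵢ − x̄)² = 638.8571 ⇒ m₂ = 638.8571/7 = 91.26531
Σ(xᵢ − x̄)³ = -7742.8163 ⇒ m₃ = -7742.8163/7 = -1106.11662
m₂^(3/2) = 91.26531^(1.5) = 871.88373
g1 = m₃ / m₂^(3/2) = -1106.11662 / 871.88373 ≈ -1.269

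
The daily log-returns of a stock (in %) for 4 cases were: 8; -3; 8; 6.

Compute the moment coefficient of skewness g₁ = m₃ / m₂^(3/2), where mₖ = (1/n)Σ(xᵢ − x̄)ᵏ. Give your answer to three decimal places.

x̄ = (8 - 3 + 8 + 6) / 4 = 4.7500
deviations (xᵢ − x̄): 3.2500, -7.7500, 3.2500, 1.2500
Σ(xᵢ − x̄)² = 82.7500 ⇒ m₂ = 82.7500/4 = 20.68750
Σ(xᵢ − x̄)³ = -394.8750 ⇒ m₃ = -394.8750/4 = -98.71875
m₂^(3/2) = 20.68750^(1.5) = 94.09402
g₁ = m₃ / m₂^(3/2) = -98.71875 / 94.09402 ≈ -1.049

-1.049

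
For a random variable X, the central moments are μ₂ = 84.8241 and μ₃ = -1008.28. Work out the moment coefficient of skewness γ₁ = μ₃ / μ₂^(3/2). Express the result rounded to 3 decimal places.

-1.291

σ = √μ₂ = √84.8241 = 9.21000
σ³ = μ₂^(3/2) = 781.22996
γ₁ = μ₃/σ³ = -1008.28 / 781.22996 ≈ -1.291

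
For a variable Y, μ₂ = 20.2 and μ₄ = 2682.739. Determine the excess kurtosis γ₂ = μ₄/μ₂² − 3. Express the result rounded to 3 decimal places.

3.575

μ₂² = 20.2² = 408.04000
μ₄/μ₂² = 2682.739 / 408.04000 = 6.57470
γ₂ = 6.57470 − 3 ≈ 3.575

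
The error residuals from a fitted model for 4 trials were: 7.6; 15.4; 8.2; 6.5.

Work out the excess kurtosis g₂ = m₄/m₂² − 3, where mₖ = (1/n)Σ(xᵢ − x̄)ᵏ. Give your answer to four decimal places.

x̄ = 9.4250
Σ(xᵢ − x̄)² = 49.0875 ⇒ m₂ = 12.27188
Σ(xᵢ − x̄)⁴ = 1361.0783 ⇒ m₄ = 340.26957
m₂² = 150.59892
g₂ = m₄/m₂² − 3 = 2.25944 − 3 ≈ -0.7406

-0.7406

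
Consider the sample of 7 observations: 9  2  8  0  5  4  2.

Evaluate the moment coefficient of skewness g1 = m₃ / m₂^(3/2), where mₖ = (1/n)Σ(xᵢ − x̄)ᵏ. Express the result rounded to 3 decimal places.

x̄ = (9 + 2 + 8 + 0 + 5 + 4 + 2) / 7 = 4.2857
deviations (xᵢ − x̄): 4.7143, -2.2857, 3.7143, -4.2857, 0.7143, -0.2857, -2.2857
Σ(xᵢ − x̄)² = 65.4286 ⇒ m₂ = 65.4286/7 = 9.34694
Σ(xᵢ − x̄)³ = 53.7551 ⇒ m₃ = 53.7551/7 = 7.67930
m₂^(3/2) = 9.34694^(1.5) = 28.57618
g1 = m₃ / m₂^(3/2) = 7.67930 / 28.57618 ≈ 0.269

0.269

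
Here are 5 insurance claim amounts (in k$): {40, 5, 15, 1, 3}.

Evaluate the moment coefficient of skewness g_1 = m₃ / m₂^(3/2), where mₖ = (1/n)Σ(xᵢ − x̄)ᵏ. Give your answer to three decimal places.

1.137

x̄ = (40 + 5 + 15 + 1 + 3) / 5 = 12.8000
deviations (xᵢ − x̄): 27.2000, -7.8000, 2.2000, -11.8000, -9.8000
Σ(xᵢ − x̄)² = 1040.8000 ⇒ m₂ = 1040.8000/5 = 208.16000
Σ(xᵢ − x̄)³ = 17075.5200 ⇒ m₃ = 17075.5200/5 = 3415.10400
m₂^(3/2) = 208.16000^(1.5) = 3003.28066
g_1 = m₃ / m₂^(3/2) = 3415.10400 / 3003.28066 ≈ 1.137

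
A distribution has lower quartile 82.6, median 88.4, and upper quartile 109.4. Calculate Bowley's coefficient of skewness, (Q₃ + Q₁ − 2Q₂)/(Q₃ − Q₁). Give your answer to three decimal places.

numerator: Q₃ + Q₁ − 2Q₂ = 109.4 + 82.6 − 2×88.4 = 15.2000
denominator: Q₃ − Q₁ = 109.4 − 82.6 = 26.8000
Bowley skewness = 15.2000 / 26.8000 ≈ 0.567

0.567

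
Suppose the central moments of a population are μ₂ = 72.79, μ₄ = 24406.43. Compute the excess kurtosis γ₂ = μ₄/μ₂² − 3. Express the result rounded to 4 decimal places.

1.6064

μ₂² = 72.79² = 5298.38410
μ₄/μ₂² = 24406.43 / 5298.38410 = 4.60639
γ₂ = 4.60639 − 3 ≈ 1.6064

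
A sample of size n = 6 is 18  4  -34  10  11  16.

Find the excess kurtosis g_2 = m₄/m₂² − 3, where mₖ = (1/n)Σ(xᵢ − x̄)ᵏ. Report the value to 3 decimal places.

x̄ = 4.1667
Σ(xᵢ − x̄)² = 1868.8333 ⇒ m₂ = 311.47222
Σ(xᵢ − x̄)⁴ = 2181523.8194 ⇒ m₄ = 363587.30324
m₂² = 97014.94522
g_2 = m₄/m₂² − 3 = 3.74775 − 3 ≈ 0.748

0.748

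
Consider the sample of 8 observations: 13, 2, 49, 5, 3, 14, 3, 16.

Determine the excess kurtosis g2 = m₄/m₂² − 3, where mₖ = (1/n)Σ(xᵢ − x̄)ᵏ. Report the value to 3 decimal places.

x̄ = 13.1250
Σ(xᵢ − x̄)² = 1690.8750 ⇒ m₂ = 211.35938
Σ(xᵢ − x̄)⁴ = 1697173.0254 ⇒ m₄ = 212146.62817
m₂² = 44672.78540
g2 = m₄/m₂² − 3 = 4.74890 − 3 ≈ 1.749

1.749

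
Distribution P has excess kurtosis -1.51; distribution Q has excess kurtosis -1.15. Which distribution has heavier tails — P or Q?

Q

Higher excess kurtosis ⇒ heavier tails relative to the normal distribution.
-1.51 vs -1.15: the larger is -1.15, so Q has heavier tails.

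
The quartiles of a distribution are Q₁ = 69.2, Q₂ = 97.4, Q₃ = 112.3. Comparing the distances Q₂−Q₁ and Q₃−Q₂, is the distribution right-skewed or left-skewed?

Q₂ − Q₁ = 28.2;  Q₃ − Q₂ = 14.9
Q₂ − Q₁ > Q₃ − Q₂ ⇒ the lower half is more spread out ⇒ left-skewed.

left-skewed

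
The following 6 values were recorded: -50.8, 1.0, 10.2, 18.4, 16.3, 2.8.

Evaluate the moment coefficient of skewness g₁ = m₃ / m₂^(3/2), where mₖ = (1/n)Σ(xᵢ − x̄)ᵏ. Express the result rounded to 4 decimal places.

-1.5008

x̄ = (-50.8 + 1.0 + 10.2 + 18.4 + 16.3 + 2.8) / 6 = -0.3500
deviations (xᵢ − x̄): -50.4500, 1.3500, 10.5500, 18.7500, 16.6500, 3.1500
Σ(xᵢ − x̄)² = 3297.0350 ⇒ m₂ = 3297.0350/6 = 549.50583
Σ(xᵢ − x̄)³ = -115989.9570 ⇒ m₃ = -115989.9570/6 = -19331.65950
m₂^(3/2) = 549.50583^(1.5) = 12881.26339
g₁ = m₃ / m₂^(3/2) = -19331.65950 / 12881.26339 ≈ -1.5008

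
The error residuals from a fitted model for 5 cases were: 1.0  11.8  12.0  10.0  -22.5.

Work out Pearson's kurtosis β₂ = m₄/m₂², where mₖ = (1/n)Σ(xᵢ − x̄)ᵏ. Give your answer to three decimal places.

2.752

x̄ = 2.4600
Σ(xᵢ − x̄)² = 860.2320 ⇒ m₂ = 172.04640
Σ(xᵢ − x̄)⁴ = 407260.8030 ⇒ m₄ = 81452.16060
m₂² = 29599.96375
β₂ = m₄/m₂² = 81452.16060 / 29599.96375 ≈ 2.752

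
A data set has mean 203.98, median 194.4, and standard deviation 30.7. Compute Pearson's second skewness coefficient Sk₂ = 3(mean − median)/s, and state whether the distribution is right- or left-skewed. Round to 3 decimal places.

0.936, right-skewed

Sk₂ = 3(203.98 − 194.4) / 30.7 = 3 × 9.5800 / 30.7
    = 28.7400 / 30.7 ≈ 0.936
Sk₂ > 0 ⇒ mean > median ⇒ right-skewed (positive skew).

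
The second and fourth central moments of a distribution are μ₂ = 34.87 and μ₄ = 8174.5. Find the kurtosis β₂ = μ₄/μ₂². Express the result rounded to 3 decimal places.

μ₂² = 34.87² = 1215.91690
μ₄/μ₂² = 8174.5 / 1215.91690 = 6.72291
β₂ ≈ 6.723

6.723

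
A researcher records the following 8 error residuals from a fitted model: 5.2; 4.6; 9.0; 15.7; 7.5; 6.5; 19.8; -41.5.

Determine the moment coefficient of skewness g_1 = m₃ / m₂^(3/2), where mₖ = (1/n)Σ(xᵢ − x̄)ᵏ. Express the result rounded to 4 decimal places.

-1.8929

x̄ = (5.2 + 4.6 + 9.0 + 15.7 + 7.5 + 6.5 + 19.8 - 41.5) / 8 = 3.3500
deviations (xᵢ − x̄): 1.8500, 1.2500, 5.6500, 12.3500, 4.1500, 3.1500, 16.4500, -44.8500
Σ(xᵢ − x̄)² = 2498.7000 ⇒ m₂ = 2498.7000/8 = 312.33750
Σ(xᵢ − x̄)³ = -83590.3440 ⇒ m₃ = -83590.3440/8 = -10448.79300
m₂^(3/2) = 312.33750^(1.5) = 5519.96336
g_1 = m₃ / m₂^(3/2) = -10448.79300 / 5519.96336 ≈ -1.8929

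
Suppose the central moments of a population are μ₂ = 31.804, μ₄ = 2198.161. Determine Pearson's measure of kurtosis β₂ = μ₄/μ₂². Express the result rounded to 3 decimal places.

μ₂² = 31.804² = 1011.49442
μ₄/μ₂² = 2198.161 / 1011.49442 = 2.17318
β₂ ≈ 2.173

2.173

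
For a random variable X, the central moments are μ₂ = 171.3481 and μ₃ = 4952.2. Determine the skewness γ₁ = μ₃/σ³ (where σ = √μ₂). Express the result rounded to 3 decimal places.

2.208

σ = √μ₂ = √171.3481 = 13.09000
σ³ = μ₂^(3/2) = 2242.94663
γ₁ = μ₃/σ³ = 4952.2 / 2242.94663 ≈ 2.208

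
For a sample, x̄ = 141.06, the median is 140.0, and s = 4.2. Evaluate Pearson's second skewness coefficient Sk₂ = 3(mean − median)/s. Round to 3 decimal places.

Sk₂ = 3(141.06 − 140.0) / 4.2 = 3 × 1.0600 / 4.2
    = 3.1800 / 4.2 ≈ 0.757

0.757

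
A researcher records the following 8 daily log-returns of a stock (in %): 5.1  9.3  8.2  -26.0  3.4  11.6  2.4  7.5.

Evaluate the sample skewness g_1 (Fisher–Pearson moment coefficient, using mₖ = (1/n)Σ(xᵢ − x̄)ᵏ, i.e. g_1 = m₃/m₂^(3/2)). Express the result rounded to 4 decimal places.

-1.9781

x̄ = (5.1 + 9.3 + 8.2 - 26.0 + 3.4 + 11.6 + 2.4 + 7.5) / 8 = 2.6875
deviations (xᵢ − x̄): 2.4125, 6.6125, 5.5125, -28.6875, 0.7125, 8.9125, -0.2875, 4.8125
Σ(xᵢ − x̄)² = 1006.0888 ⇒ m₂ = 1006.0888/8 = 125.76109
Σ(xᵢ − x̄)³ = -22318.6027 ⇒ m₃ = -22318.6027/8 = -2789.82533
m₂^(3/2) = 125.76109^(1.5) = 1410.32583
g_1 = m₃ / m₂^(3/2) = -2789.82533 / 1410.32583 ≈ -1.9781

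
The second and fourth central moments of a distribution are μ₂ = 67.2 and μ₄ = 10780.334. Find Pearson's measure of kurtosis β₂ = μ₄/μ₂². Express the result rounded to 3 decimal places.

2.387

μ₂² = 67.2² = 4515.84000
μ₄/μ₂² = 10780.334 / 4515.84000 = 2.38723
β₂ ≈ 2.387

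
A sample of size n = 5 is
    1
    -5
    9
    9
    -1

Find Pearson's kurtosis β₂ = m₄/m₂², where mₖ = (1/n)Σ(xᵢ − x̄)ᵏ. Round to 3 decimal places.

x̄ = 2.6000
Σ(xᵢ − x̄)² = 155.2000 ⇒ m₂ = 31.04000
Σ(xᵢ − x̄)⁴ = 6866.1760 ⇒ m₄ = 1373.23520
m₂² = 963.48160
β₂ = m₄/m₂² = 1373.23520 / 963.48160 ≈ 1.425

1.425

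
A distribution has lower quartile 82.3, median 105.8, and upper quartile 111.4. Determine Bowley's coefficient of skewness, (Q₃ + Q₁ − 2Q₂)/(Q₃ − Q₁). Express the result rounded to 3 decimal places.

numerator: Q₃ + Q₁ − 2Q₂ = 111.4 + 82.3 − 2×105.8 = -17.9000
denominator: Q₃ − Q₁ = 111.4 − 82.3 = 29.1000
Bowley skewness = -17.9000 / 29.1000 ≈ -0.615

-0.615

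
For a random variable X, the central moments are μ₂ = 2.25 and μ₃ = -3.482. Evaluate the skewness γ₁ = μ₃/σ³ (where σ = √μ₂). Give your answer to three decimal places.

-1.032

σ = √μ₂ = √2.25 = 1.50000
σ³ = μ₂^(3/2) = 3.37500
γ₁ = μ₃/σ³ = -3.482 / 3.37500 ≈ -1.032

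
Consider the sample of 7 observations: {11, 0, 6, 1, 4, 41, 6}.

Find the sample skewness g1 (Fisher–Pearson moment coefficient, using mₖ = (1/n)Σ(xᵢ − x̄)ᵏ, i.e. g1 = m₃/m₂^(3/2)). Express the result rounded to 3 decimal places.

1.773

x̄ = (11 + 0 + 6 + 1 + 4 + 41 + 6) / 7 = 9.8571
deviations (xᵢ − x̄): 1.1429, -9.8571, -3.8571, -8.8571, -5.8571, 31.1429, -3.8571
Σ(xᵢ − x̄)² = 1210.8571 ⇒ m₂ = 1210.8571/7 = 172.97959
Σ(xᵢ − x̄)³ = 28237.9592 ⇒ m₃ = 28237.9592/7 = 4033.99417
m₂^(3/2) = 172.97959^(1.5) = 2275.05710
g1 = m₃ / m₂^(3/2) = 4033.99417 / 2275.05710 ≈ 1.773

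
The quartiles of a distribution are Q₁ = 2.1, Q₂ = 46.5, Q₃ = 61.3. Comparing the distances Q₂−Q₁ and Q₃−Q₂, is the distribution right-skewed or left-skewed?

Q₂ − Q₁ = 44.4;  Q₃ − Q₂ = 14.8
Q₂ − Q₁ > Q₃ − Q₂ ⇒ the lower half is more spread out ⇒ left-skewed.

left-skewed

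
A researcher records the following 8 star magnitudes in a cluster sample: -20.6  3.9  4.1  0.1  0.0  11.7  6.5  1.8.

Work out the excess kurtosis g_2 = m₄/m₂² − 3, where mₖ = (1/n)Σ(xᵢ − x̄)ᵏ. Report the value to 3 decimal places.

1.605

x̄ = 0.9375
Σ(xᵢ − x̄)² = 631.7388 ⇒ m₂ = 78.96734
Σ(xᵢ − x̄)⁴ = 229722.8801 ⇒ m₄ = 28715.36001
m₂² = 6235.84138
g_2 = m₄/m₂² − 3 = 4.60489 − 3 ≈ 1.605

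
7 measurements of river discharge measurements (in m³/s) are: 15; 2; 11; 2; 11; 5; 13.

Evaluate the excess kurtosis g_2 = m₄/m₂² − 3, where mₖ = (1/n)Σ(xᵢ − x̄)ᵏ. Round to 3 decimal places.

x̄ = 8.4286
Σ(xᵢ − x̄)² = 171.7143 ⇒ m₂ = 24.53061
Σ(xᵢ − x̄)⁴ = 5942.9446 ⇒ m₄ = 848.99209
m₂² = 601.75094
g_2 = m₄/m₂² − 3 = 1.41087 − 3 ≈ -1.589

-1.589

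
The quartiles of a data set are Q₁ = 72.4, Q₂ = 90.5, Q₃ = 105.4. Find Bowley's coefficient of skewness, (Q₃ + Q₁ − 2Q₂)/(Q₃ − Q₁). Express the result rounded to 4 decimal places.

-0.0970

numerator: Q₃ + Q₁ − 2Q₂ = 105.4 + 72.4 − 2×90.5 = -3.2000
denominator: Q₃ − Q₁ = 105.4 − 72.4 = 33.0000
Bowley skewness = -3.2000 / 33.0000 ≈ -0.0970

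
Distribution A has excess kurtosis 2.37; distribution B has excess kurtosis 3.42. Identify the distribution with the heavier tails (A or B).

B

Higher excess kurtosis ⇒ heavier tails relative to the normal distribution.
2.37 vs 3.42: the larger is 3.42, so B has heavier tails.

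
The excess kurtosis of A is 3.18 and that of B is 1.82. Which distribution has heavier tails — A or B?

Higher excess kurtosis ⇒ heavier tails relative to the normal distribution.
3.18 vs 1.82: the larger is 3.18, so A has heavier tails.

A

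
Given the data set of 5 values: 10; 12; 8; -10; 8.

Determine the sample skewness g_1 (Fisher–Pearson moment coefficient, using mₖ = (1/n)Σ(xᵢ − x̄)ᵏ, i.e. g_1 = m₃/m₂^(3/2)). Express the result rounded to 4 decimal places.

-1.3671

x̄ = (10 + 12 + 8 - 10 + 8) / 5 = 5.6000
deviations (xᵢ − x̄): 4.4000, 6.4000, 2.4000, -15.6000, 2.4000
Σ(xᵢ − x̄)² = 315.2000 ⇒ m₂ = 315.2000/5 = 63.04000
Σ(xᵢ − x̄)³ = -3421.4400 ⇒ m₃ = -3421.4400/5 = -684.28800
m₂^(3/2) = 63.04000^(1.5) = 500.52331
g_1 = m₃ / m₂^(3/2) = -684.28800 / 500.52331 ≈ -1.3671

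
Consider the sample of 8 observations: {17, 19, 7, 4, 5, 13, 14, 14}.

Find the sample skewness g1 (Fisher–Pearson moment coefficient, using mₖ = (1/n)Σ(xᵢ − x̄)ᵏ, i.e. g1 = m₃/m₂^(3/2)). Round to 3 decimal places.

x̄ = (17 + 19 + 7 + 4 + 5 + 13 + 14 + 14) / 8 = 11.6250
deviations (xᵢ − x̄): 5.3750, 7.3750, -4.6250, -7.6250, -6.6250, 1.3750, 2.3750, 2.3750
Σ(xᵢ − x̄)² = 219.8750 ⇒ m₂ = 219.8750/8 = 27.48438
Σ(xᵢ − x̄)³ = -247.2188 ⇒ m₃ = -247.2188/8 = -30.90234
m₂^(3/2) = 27.48438^(1.5) = 144.08833
g1 = m₃ / m₂^(3/2) = -30.90234 / 144.08833 ≈ -0.214

-0.214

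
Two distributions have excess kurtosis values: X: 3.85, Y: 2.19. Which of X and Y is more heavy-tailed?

X

Higher excess kurtosis ⇒ heavier tails relative to the normal distribution.
3.85 vs 2.19: the larger is 3.85, so X has heavier tails.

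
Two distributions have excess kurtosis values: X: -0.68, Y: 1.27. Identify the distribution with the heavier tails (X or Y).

Y

Higher excess kurtosis ⇒ heavier tails relative to the normal distribution.
-0.68 vs 1.27: the larger is 1.27, so Y has heavier tails. (Y is leptokurtic — heavier-than-normal tails; the other is platykurtic.)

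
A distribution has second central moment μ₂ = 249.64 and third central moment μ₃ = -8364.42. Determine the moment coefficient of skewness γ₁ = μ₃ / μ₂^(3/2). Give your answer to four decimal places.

-2.1206

σ = √μ₂ = √249.64 = 15.80000
σ³ = μ₂^(3/2) = 3944.31200
γ₁ = μ₃/σ³ = -8364.42 / 3944.31200 ≈ -2.1206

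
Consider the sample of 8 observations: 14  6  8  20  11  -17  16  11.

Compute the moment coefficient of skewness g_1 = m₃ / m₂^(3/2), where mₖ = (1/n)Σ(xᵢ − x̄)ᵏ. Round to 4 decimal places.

-1.5812

x̄ = (14 + 6 + 8 + 20 + 11 - 17 + 16 + 11) / 8 = 8.6250
deviations (xᵢ − x̄): 5.3750, -2.6250, -0.6250, 11.3750, 2.3750, -25.6250, 7.3750, 2.3750
Σ(xᵢ − x̄)² = 887.8750 ⇒ m₂ = 887.8750/8 = 110.98438
Σ(xᵢ − x̄)³ = -14789.7188 ⇒ m₃ = -14789.7188/8 = -1848.71484
m₂^(3/2) = 110.98438^(1.5) = 1169.21065
g_1 = m₃ / m₂^(3/2) = -1848.71484 / 1169.21065 ≈ -1.5812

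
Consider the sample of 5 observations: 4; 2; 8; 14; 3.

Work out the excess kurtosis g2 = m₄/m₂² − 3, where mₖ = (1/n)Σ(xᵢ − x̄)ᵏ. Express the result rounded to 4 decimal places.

-0.7848

x̄ = 6.2000
Σ(xᵢ − x̄)² = 96.8000 ⇒ m₂ = 19.36000
Σ(xᵢ − x̄)⁴ = 4151.4560 ⇒ m₄ = 830.29120
m₂² = 374.80960
g2 = m₄/m₂² − 3 = 2.21523 − 3 ≈ -0.7848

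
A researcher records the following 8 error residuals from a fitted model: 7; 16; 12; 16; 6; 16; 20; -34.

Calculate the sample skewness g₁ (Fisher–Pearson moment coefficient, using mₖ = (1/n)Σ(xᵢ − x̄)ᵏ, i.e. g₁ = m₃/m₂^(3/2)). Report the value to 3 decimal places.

-1.938

x̄ = (7 + 16 + 12 + 16 + 6 + 16 + 20 - 34) / 8 = 7.3750
deviations (xᵢ − x̄): -0.3750, 8.6250, 4.6250, 8.6250, -1.3750, 8.6250, 12.6250, -41.3750
Σ(xᵢ − x̄)² = 2117.8750 ⇒ m₂ = 2117.8750/8 = 264.73438
Σ(xᵢ − x̄)³ = -66796.0313 ⇒ m₃ = -66796.0313/8 = -8349.50391
m₂^(3/2) = 264.73438^(1.5) = 4307.40299
g₁ = m₃ / m₂^(3/2) = -8349.50391 / 4307.40299 ≈ -1.938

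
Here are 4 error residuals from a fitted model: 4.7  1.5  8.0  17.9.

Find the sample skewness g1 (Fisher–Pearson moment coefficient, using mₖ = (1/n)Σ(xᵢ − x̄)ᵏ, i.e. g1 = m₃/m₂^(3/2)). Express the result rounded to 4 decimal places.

x̄ = (4.7 + 1.5 + 8.0 + 17.9) / 4 = 8.0250
deviations (xᵢ − x̄): -3.3250, -6.5250, -0.0250, 9.8750
Σ(xᵢ − x̄)² = 151.1475 ⇒ m₂ = 151.1475/4 = 37.78687
Σ(xᵢ − x̄)³ = 648.4009 ⇒ m₃ = 648.4009/4 = 162.10022
m₂^(3/2) = 37.78687^(1.5) = 232.27981
g1 = m₃ / m₂^(3/2) = 162.10022 / 232.27981 ≈ 0.6979

0.6979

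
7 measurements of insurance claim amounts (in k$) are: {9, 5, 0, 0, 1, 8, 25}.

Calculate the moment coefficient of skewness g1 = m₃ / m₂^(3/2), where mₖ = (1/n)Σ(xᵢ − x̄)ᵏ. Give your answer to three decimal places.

x̄ = (9 + 5 + 0 + 0 + 1 + 8 + 25) / 7 = 6.8571
deviations (xᵢ − x̄): 2.1429, -1.8571, -6.8571, -6.8571, -5.8571, 1.1429, 18.1429
Σ(xᵢ − x̄)² = 466.8571 ⇒ m₂ = 466.8571/7 = 66.69388
Σ(xᵢ − x̄)³ = 5131.1020 ⇒ m₃ = 5131.1020/7 = 733.01458
m₂^(3/2) = 66.69388^(1.5) = 544.66435
g1 = m₃ / m₂^(3/2) = 733.01458 / 544.66435 ≈ 1.346

1.346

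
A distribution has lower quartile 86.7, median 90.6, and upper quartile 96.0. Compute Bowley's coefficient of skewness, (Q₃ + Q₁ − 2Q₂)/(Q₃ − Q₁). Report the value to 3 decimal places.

0.161

numerator: Q₃ + Q₁ − 2Q₂ = 96.0 + 86.7 − 2×90.6 = 1.5000
denominator: Q₃ − Q₁ = 96.0 − 86.7 = 9.3000
Bowley skewness = 1.5000 / 9.3000 ≈ 0.161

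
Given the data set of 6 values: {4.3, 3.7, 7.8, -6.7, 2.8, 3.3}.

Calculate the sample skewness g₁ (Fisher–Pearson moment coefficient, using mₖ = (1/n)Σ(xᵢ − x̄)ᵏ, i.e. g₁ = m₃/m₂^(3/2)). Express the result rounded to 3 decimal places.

-1.209

x̄ = (4.3 + 3.7 + 7.8 - 6.7 + 2.8 + 3.3) / 6 = 2.5333
deviations (xᵢ − x̄): 1.7667, 1.1667, 5.2667, -9.2333, 0.2667, 0.7667
Σ(xᵢ − x̄)² = 118.1333 ⇒ m₂ = 118.1333/6 = 19.68889
Σ(xᵢ − x̄)³ = -633.5256 ⇒ m₃ = -633.5256/6 = -105.58759
m₂^(3/2) = 19.68889^(1.5) = 87.36386
g₁ = m₃ / m₂^(3/2) = -105.58759 / 87.36386 ≈ -1.209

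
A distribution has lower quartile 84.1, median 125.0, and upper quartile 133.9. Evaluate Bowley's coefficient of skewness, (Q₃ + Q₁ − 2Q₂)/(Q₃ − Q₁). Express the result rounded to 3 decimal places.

numerator: Q₃ + Q₁ − 2Q₂ = 133.9 + 84.1 − 2×125.0 = -32.0000
denominator: Q₃ − Q₁ = 133.9 − 84.1 = 49.8000
Bowley skewness = -32.0000 / 49.8000 ≈ -0.643

-0.643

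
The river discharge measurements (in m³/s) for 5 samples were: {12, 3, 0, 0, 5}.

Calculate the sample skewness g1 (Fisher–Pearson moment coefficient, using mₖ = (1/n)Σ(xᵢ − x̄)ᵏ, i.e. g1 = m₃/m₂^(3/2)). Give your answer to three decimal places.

0.885

x̄ = (12 + 3 + 0 + 0 + 5) / 5 = 4.0000
deviations (xᵢ − x̄): 8.0000, -1.0000, -4.0000, -4.0000, 1.0000
Σ(xᵢ − x̄)² = 98.0000 ⇒ m₂ = 98.0000/5 = 19.60000
Σ(xᵢ − x̄)³ = 384.0000 ⇒ m₃ = 384.0000/5 = 76.80000
m₂^(3/2) = 19.60000^(1.5) = 86.77290
g1 = m₃ / m₂^(3/2) = 76.80000 / 86.77290 ≈ 0.885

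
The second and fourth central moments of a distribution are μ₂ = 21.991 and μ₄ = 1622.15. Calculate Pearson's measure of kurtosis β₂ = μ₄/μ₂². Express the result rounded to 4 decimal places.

μ₂² = 21.991² = 483.60408
μ₄/μ₂² = 1622.15 / 483.60408 = 3.35429
β₂ ≈ 3.3543

3.3543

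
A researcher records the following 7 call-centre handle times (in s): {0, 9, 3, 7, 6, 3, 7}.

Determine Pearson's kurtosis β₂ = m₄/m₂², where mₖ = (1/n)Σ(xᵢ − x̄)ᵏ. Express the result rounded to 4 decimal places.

x̄ = 5.0000
Σ(xᵢ − x̄)² = 58.0000 ⇒ m₂ = 8.28571
Σ(xᵢ − x̄)⁴ = 946.0000 ⇒ m₄ = 135.14286
m₂² = 68.65306
β₂ = m₄/m₂² = 135.14286 / 68.65306 ≈ 1.9685

1.9685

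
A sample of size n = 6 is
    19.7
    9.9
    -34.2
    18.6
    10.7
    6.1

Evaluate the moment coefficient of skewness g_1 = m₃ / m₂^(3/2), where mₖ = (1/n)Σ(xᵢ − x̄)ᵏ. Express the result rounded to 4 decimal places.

x̄ = (19.7 + 9.9 - 34.2 + 18.6 + 10.7 + 6.1) / 6 = 5.1333
deviations (xᵢ − x̄): 14.5667, 4.7667, -39.3333, 13.4667, 5.5667, 0.9667
Σ(xᵢ − x̄)² = 1995.2933 ⇒ m₂ = 1995.2933/6 = 332.54889
Σ(xᵢ − x̄)³ = -55038.2676 ⇒ m₃ = -55038.2676/6 = -9173.04459
m₂^(3/2) = 332.54889^(1.5) = 6064.33594
g_1 = m₃ / m₂^(3/2) = -9173.04459 / 6064.33594 ≈ -1.5126

-1.5126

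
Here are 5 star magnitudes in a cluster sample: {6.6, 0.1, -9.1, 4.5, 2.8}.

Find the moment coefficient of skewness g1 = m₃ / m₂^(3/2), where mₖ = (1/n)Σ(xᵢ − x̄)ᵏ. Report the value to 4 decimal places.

x̄ = (6.6 + 0.1 - 9.1 + 4.5 + 2.8) / 5 = 0.9800
deviations (xᵢ − x̄): 5.6200, -0.8800, -10.0800, 3.5200, 1.8200
Σ(xᵢ − x̄)² = 149.6680 ⇒ m₂ = 149.6680/5 = 29.93360
Σ(xᵢ − x̄)³ = -797.7269 ⇒ m₃ = -797.7269/5 = -159.54538
m₂^(3/2) = 29.93360^(1.5) = 163.77154
g1 = m₃ / m₂^(3/2) = -159.54538 / 163.77154 ≈ -0.9742

-0.9742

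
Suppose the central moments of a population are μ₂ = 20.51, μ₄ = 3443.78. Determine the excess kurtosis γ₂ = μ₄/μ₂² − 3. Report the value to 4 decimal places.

5.1866

μ₂² = 20.51² = 420.66010
μ₄/μ₂² = 3443.78 / 420.66010 = 8.18661
γ₂ = 8.18661 − 3 ≈ 5.1866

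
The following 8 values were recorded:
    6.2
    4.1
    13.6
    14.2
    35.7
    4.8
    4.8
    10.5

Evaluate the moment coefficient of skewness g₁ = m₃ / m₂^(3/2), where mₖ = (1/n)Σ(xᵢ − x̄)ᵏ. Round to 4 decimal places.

1.6525

x̄ = (6.2 + 4.1 + 13.6 + 14.2 + 35.7 + 4.8 + 4.8 + 10.5) / 8 = 11.7375
deviations (xᵢ − x̄): -5.5375, -7.6375, 1.8625, 2.4625, 23.9625, -6.9375, -6.9375, -1.2375
Σ(xᵢ − x̄)² = 770.5188 ⇒ m₂ = 770.5188/8 = 96.31484
Σ(xᵢ − x̄)³ = 12495.7032 ⇒ m₃ = 12495.7032/8 = 1561.96290
m₂^(3/2) = 96.31484^(1.5) = 945.23509
g₁ = m₃ / m₂^(3/2) = 1561.96290 / 945.23509 ≈ 1.6525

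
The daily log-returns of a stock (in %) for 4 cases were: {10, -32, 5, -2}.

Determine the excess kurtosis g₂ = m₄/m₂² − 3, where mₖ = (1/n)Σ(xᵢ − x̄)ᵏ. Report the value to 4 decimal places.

-0.8473

x̄ = -4.7500
Σ(xᵢ − x̄)² = 1062.7500 ⇒ m₂ = 265.68750
Σ(xᵢ − x̄)⁴ = 607826.5781 ⇒ m₄ = 151956.64453
m₂² = 70589.84766
g₂ = m₄/m₂² − 3 = 2.15267 − 3 ≈ -0.8473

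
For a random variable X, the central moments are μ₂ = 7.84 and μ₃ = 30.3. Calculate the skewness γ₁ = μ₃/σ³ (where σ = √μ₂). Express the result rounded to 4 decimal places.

1.3803

σ = √μ₂ = √7.84 = 2.80000
σ³ = μ₂^(3/2) = 21.95200
γ₁ = μ₃/σ³ = 30.3 / 21.95200 ≈ 1.3803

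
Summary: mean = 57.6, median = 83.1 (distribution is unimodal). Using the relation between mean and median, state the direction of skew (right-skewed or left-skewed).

left-skewed

mean − median = 57.6 − 83.1 = -25.5
mean < median ⇒ the longer tail is on the left ⇒ left-skewed (negatively skewed).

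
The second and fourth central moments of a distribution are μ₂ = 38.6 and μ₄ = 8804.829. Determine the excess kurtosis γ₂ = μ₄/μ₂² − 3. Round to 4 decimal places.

2.9094

μ₂² = 38.6² = 1489.96000
μ₄/μ₂² = 8804.829 / 1489.96000 = 5.90944
γ₂ = 5.90944 − 3 ≈ 2.9094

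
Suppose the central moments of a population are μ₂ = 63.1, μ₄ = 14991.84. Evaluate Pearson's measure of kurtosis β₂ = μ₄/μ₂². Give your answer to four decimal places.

3.7653

μ₂² = 63.1² = 3981.61000
μ₄/μ₂² = 14991.84 / 3981.61000 = 3.76527
β₂ ≈ 3.7653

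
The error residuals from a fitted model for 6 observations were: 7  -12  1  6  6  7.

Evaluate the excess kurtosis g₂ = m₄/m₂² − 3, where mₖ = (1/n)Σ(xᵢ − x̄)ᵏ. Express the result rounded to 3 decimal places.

0.532

x̄ = 2.5000
Σ(xᵢ − x̄)² = 277.5000 ⇒ m₂ = 46.25000
Σ(xᵢ − x̄)⁴ = 45330.3750 ⇒ m₄ = 7555.06250
m₂² = 2139.06250
g₂ = m₄/m₂² − 3 = 3.53195 − 3 ≈ 0.532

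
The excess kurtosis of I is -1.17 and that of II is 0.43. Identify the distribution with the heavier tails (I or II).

II

Higher excess kurtosis ⇒ heavier tails relative to the normal distribution.
-1.17 vs 0.43: the larger is 0.43, so II has heavier tails. (II is leptokurtic — heavier-than-normal tails; the other is platykurtic.)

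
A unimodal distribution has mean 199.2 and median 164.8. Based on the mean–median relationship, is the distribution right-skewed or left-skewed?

mean − median = 199.2 − 164.8 = 34.4
mean > median ⇒ the longer tail is on the right ⇒ right-skewed (positively skewed).

right-skewed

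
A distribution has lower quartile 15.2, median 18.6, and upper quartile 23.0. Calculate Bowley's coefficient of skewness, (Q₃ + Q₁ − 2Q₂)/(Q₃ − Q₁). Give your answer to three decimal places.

numerator: Q₃ + Q₁ − 2Q₂ = 23.0 + 15.2 − 2×18.6 = 1.0000
denominator: Q₃ − Q₁ = 23.0 − 15.2 = 7.8000
Bowley skewness = 1.0000 / 7.8000 ≈ 0.128

0.128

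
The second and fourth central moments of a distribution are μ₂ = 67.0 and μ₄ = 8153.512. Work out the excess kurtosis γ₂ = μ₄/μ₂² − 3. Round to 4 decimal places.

μ₂² = 67.0² = 4489.00000
μ₄/μ₂² = 8153.512 / 4489.00000 = 1.81633
γ₂ = 1.81633 − 3 ≈ -1.1837

-1.1837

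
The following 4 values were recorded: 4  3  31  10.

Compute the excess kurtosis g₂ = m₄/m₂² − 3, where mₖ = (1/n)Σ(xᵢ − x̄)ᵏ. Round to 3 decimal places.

x̄ = 12.0000
Σ(xᵢ − x̄)² = 510.0000 ⇒ m₂ = 127.50000
Σ(xᵢ − x̄)⁴ = 140994.0000 ⇒ m₄ = 35248.50000
m₂² = 16256.25000
g₂ = m₄/m₂² − 3 = 2.16830 − 3 ≈ -0.832

-0.832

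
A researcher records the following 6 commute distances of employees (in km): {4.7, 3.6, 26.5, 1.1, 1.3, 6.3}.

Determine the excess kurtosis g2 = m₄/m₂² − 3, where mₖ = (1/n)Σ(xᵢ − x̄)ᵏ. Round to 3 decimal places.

x̄ = 7.2500
Σ(xᵢ − x̄)² = 464.5150 ⇒ m₂ = 77.41917
Σ(xᵢ − x̄)⁴ = 140221.0309 ⇒ m₄ = 23370.17182
m₂² = 5993.72737
g2 = m₄/m₂² − 3 = 3.89910 − 3 ≈ 0.899

0.899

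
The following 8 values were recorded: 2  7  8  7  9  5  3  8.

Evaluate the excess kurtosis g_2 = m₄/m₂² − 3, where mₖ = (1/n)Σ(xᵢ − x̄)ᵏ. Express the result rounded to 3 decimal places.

-1.090

x̄ = 6.1250
Σ(xᵢ − x̄)² = 44.8750 ⇒ m₂ = 5.60938
Σ(xᵢ − x̄)⁴ = 480.7129 ⇒ m₄ = 60.08911
m₂² = 31.46509
g_2 = m₄/m₂² − 3 = 1.90971 − 3 ≈ -1.090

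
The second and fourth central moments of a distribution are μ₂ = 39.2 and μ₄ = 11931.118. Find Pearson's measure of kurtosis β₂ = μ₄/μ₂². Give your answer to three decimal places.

7.764

μ₂² = 39.2² = 1536.64000
μ₄/μ₂² = 11931.118 / 1536.64000 = 7.76442
β₂ ≈ 7.764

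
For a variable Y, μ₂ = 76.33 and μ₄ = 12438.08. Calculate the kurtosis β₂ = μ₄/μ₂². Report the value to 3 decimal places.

2.135

μ₂² = 76.33² = 5826.26890
μ₄/μ₂² = 12438.08 / 5826.26890 = 2.13483
β₂ ≈ 2.135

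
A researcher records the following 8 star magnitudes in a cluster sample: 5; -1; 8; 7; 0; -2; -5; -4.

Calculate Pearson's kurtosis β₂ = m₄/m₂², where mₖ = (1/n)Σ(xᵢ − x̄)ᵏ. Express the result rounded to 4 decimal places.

1.5424

x̄ = 1.0000
Σ(xᵢ − x̄)² = 176.0000 ⇒ m₂ = 22.00000
Σ(xᵢ − x̄)⁴ = 5972.0000 ⇒ m₄ = 746.50000
m₂² = 484.00000
β₂ = m₄/m₂² = 746.50000 / 484.00000 ≈ 1.5424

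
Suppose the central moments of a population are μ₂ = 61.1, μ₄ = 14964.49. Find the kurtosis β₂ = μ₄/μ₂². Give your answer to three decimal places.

μ₂² = 61.1² = 3733.21000
μ₄/μ₂² = 14964.49 / 3733.21000 = 4.00848
β₂ ≈ 4.008

4.008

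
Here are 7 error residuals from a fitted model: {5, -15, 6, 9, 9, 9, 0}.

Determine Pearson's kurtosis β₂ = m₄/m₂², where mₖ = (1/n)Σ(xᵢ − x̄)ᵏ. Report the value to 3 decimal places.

3.922

x̄ = 3.2857
Σ(xᵢ − x̄)² = 453.4286 ⇒ m₂ = 64.77551
Σ(xᵢ − x̄)⁴ = 115179.6560 ⇒ m₄ = 16454.23657
m₂² = 4195.86672
β₂ = m₄/m₂² = 16454.23657 / 4195.86672 ≈ 3.922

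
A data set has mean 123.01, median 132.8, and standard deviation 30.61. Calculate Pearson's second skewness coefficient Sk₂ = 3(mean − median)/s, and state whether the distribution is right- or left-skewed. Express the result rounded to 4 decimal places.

-0.9595, left-skewed

Sk₂ = 3(123.01 − 132.8) / 30.61 = 3 × -9.7900 / 30.61
    = -29.3700 / 30.61 ≈ -0.9595
Sk₂ < 0 ⇒ mean < median ⇒ left-skewed (negative skew).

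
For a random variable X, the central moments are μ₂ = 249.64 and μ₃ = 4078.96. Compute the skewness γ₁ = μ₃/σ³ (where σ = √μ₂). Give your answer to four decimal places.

1.0341

σ = √μ₂ = √249.64 = 15.80000
σ³ = μ₂^(3/2) = 3944.31200
γ₁ = μ₃/σ³ = 4078.96 / 3944.31200 ≈ 1.0341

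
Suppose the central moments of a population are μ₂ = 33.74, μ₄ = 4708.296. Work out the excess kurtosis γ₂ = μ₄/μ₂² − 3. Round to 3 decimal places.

1.136

μ₂² = 33.74² = 1138.38760
μ₄/μ₂² = 4708.296 / 1138.38760 = 4.13593
γ₂ = 4.13593 − 3 ≈ 1.136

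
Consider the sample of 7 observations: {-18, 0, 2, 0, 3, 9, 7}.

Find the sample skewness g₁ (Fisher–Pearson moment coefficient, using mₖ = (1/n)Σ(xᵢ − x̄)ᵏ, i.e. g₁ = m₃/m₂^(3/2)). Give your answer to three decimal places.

-1.402

x̄ = (-18 + 0 + 2 + 0 + 3 + 9 + 7) / 7 = 0.4286
deviations (xᵢ − x̄): -18.4286, -0.4286, 1.5714, -0.4286, 2.5714, 8.5714, 6.5714
Σ(xᵢ − x̄)² = 465.7143 ⇒ m₂ = 465.7143/7 = 66.53061
Σ(xᵢ − x̄)³ = -5324.3265 ⇒ m₃ = -5324.3265/7 = -760.61808
m₂^(3/2) = 66.53061^(1.5) = 542.66558
g₁ = m₃ / m₂^(3/2) = -760.61808 / 542.66558 ≈ -1.402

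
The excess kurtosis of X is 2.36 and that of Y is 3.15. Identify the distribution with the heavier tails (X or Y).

Higher excess kurtosis ⇒ heavier tails relative to the normal distribution.
2.36 vs 3.15: the larger is 3.15, so Y has heavier tails.

Y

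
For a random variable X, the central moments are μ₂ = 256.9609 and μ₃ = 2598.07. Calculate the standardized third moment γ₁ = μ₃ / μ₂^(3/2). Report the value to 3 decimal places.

0.631

σ = √μ₂ = √256.9609 = 16.03000
σ³ = μ₂^(3/2) = 4119.08323
γ₁ = μ₃/σ³ = 2598.07 / 4119.08323 ≈ 0.631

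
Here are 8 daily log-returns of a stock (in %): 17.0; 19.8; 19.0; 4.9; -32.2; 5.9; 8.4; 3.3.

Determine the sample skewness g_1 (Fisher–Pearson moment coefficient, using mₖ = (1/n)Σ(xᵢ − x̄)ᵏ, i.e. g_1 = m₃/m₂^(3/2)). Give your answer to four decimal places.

x̄ = (17.0 + 19.8 + 19.0 + 4.9 - 32.2 + 5.9 + 8.4 + 3.3) / 8 = 5.7625
deviations (xᵢ − x̄): 11.2375, 14.0375, 13.2375, -0.8625, -37.9625, 0.1375, 2.6375, -2.4625
Σ(xᵢ − x̄)² = 1953.4988 ⇒ m₂ = 1953.4988/8 = 244.18734
Σ(xᵢ − x̄)³ = -48202.1120 ⇒ m₃ = -48202.1120/8 = -6025.26400
m₂^(3/2) = 244.18734^(1.5) = 3815.79229
g_1 = m₃ / m₂^(3/2) = -6025.26400 / 3815.79229 ≈ -1.5790

-1.5790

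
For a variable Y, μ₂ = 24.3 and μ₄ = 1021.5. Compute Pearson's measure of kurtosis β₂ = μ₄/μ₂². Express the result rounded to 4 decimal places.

μ₂² = 24.3² = 590.49000
μ₄/μ₂² = 1021.5 / 590.49000 = 1.72992
β₂ ≈ 1.7299

1.7299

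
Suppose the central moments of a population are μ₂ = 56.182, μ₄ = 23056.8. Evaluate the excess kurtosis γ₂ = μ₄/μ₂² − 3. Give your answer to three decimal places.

μ₂² = 56.182² = 3156.41712
μ₄/μ₂² = 23056.8 / 3156.41712 = 7.30474
γ₂ = 7.30474 − 3 ≈ 4.305

4.305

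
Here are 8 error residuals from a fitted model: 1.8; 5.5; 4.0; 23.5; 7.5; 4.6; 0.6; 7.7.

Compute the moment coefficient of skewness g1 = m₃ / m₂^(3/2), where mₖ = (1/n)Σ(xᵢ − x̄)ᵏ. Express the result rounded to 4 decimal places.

x̄ = (1.8 + 5.5 + 4.0 + 23.5 + 7.5 + 4.6 + 0.6 + 7.7) / 8 = 6.9000
deviations (xᵢ − x̄): -5.1000, -1.4000, -2.9000, 16.6000, 0.6000, -2.3000, -6.3000, 0.8000
Σ(xᵢ − x̄)² = 357.9200 ⇒ m₂ = 357.9200/8 = 44.74000
Σ(xᵢ − x̄)³ = 4153.0260 ⇒ m₃ = 4153.0260/8 = 519.12825
m₂^(3/2) = 44.74000^(1.5) = 299.25676
g1 = m₃ / m₂^(3/2) = 519.12825 / 299.25676 ≈ 1.7347

1.7347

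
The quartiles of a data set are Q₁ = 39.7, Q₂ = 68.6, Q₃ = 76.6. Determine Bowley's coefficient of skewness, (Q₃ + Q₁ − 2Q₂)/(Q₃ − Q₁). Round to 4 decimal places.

-0.5664

numerator: Q₃ + Q₁ − 2Q₂ = 76.6 + 39.7 − 2×68.6 = -20.9000
denominator: Q₃ − Q₁ = 76.6 − 39.7 = 36.9000
Bowley skewness = -20.9000 / 36.9000 ≈ -0.5664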